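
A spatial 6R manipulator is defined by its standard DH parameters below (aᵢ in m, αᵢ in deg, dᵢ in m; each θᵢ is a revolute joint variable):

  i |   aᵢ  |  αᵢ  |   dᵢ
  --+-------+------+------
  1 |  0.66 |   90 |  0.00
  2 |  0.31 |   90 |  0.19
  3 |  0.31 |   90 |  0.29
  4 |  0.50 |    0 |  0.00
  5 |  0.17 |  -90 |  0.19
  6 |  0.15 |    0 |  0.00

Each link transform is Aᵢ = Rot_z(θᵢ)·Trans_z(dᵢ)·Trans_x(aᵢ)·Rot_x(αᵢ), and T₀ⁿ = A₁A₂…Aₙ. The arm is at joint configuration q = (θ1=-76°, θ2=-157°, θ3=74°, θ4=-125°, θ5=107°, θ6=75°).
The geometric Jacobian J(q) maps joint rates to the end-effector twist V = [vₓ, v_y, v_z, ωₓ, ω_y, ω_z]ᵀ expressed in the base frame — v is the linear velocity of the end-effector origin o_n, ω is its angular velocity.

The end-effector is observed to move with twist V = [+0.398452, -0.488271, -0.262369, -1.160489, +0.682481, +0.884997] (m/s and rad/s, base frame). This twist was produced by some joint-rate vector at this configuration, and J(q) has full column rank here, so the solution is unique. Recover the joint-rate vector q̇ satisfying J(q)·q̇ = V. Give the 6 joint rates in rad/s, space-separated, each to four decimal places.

o_n = [-0.2944, -0.4345, -0.3314]
J₁: ẑ×o_n = [0.4345, -0.2944, 0.0000], ω = ẑ
J2: z=[-0.9703, -0.2419, 0.0000] o=[0.1597, -0.6404, 0.0000] → [0.0802, -0.3216, -0.3096, -0.9703, -0.2419, 0.0000]
J3: z=[-0.0945, 0.3791, 0.9205] o=[-0.0937, -0.4095, -0.1211] → [-0.0567, -0.2046, 0.0785, -0.0945, 0.3791, 0.9205]
J4: z=[0.0534, 0.9252, -0.3756] o=[-0.4293, -0.2953, 0.1124] → [-0.4630, -0.0270, -0.1322, 0.0534, 0.9252, -0.3756]
J5: z=[0.0534, 0.9252, -0.3756] o=[-0.1055, -0.4545, -0.2337] → [-0.0829, 0.0762, 0.1759, 0.0534, 0.9252, -0.3756]
J6: z=[-0.3971, 0.3648, 0.8422] o=[-0.2511, -0.2964, -0.3708] → [0.1307, -0.0208, 0.0706, -0.3971, 0.3648, 0.8422]
q̇ = J⁺·V = [0.9830, 0.9530, -0.5140, 0.4500, 0.4190, 0.8330]

0.9830 0.9530 -0.5140 0.4500 0.4190 0.8330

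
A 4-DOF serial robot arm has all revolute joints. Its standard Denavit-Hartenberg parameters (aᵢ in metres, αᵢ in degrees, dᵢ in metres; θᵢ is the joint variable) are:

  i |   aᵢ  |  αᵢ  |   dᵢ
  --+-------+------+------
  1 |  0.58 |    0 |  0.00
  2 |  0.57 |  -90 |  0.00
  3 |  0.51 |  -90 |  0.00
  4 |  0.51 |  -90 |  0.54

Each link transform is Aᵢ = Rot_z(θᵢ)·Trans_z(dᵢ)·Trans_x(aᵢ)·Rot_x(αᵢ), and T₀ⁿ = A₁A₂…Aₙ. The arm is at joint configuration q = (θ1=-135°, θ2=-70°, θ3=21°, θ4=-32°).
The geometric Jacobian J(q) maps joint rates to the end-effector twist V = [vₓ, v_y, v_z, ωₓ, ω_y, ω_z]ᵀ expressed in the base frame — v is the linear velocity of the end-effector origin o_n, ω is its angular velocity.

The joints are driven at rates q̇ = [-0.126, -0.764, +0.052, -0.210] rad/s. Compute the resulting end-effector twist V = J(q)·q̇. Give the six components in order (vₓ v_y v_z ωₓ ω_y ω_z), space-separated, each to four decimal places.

o_n = [-1.6630, -0.1241, -0.8419]
J₁: ẑ×o_n = [0.1241, -1.6630, 0.0000], ω = ẑ
J2: z=[0.0000, 0.0000, 1.0000] o=[-0.4101, -0.4101, 0.0000] → [-0.2860, -1.2529, 0.0000, 0.0000, 0.0000, 1.0000]
J3: z=[-0.4226, -0.9063, 0.0000] o=[-0.9267, -0.1692, 0.0000] → [0.7630, -0.3558, -0.6864, -0.4226, -0.9063, 0.0000]
J4: z=[0.3248, -0.1515, -0.9336] o=[-1.3582, 0.0320, -0.1828] → [-0.0459, 0.4986, -0.0969, 0.3248, -0.1515, -0.9336]
V = J·q̇ = [0.2522, 1.0435, -0.0154, -0.0902, -0.0153, -0.6939]

0.2522 1.0435 -0.0154 -0.0902 -0.0153 -0.6939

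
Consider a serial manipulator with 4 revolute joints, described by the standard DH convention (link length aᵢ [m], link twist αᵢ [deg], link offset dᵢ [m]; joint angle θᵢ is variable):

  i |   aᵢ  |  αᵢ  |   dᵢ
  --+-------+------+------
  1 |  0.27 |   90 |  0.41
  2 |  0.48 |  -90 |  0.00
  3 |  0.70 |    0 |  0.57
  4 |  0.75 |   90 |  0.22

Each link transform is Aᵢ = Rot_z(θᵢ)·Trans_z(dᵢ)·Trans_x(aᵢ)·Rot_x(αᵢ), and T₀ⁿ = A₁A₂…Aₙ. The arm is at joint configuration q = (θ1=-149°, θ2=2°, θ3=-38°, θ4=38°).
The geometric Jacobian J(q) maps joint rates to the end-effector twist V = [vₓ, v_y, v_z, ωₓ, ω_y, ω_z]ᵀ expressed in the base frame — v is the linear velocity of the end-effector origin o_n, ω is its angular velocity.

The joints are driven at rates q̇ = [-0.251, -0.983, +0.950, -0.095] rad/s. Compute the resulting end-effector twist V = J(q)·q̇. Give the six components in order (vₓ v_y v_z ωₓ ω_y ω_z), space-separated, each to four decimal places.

o_n = [-1.9560, -0.6725, 1.2617]
J₁: ẑ×o_n = [0.6725, -1.9560, 0.0000], ω = ẑ
J2: z=[-0.5150, 0.8572, 0.0000] o=[-0.2314, -0.1391, 0.4100] → [0.7300, 0.4387, 1.7530, -0.5150, 0.8572, 0.0000]
J3: z=[0.0299, 0.0180, 0.9994] o=[-0.6426, -0.3861, 0.4268] → [0.3012, -1.3375, 0.0150, 0.0299, 0.0180, 0.9994]
J4: z=[0.0299, 0.0180, 0.9994] o=[-1.3201, -0.2904, 1.0157] → [0.3863, -0.6429, 0.0000, 0.0299, 0.0180, 0.9994]
V = J·q̇ = [-0.6370, -1.1498, -1.7089, 0.5319, -0.8272, 0.6035]

-0.6370 -1.1498 -1.7089 0.5319 -0.8272 0.6035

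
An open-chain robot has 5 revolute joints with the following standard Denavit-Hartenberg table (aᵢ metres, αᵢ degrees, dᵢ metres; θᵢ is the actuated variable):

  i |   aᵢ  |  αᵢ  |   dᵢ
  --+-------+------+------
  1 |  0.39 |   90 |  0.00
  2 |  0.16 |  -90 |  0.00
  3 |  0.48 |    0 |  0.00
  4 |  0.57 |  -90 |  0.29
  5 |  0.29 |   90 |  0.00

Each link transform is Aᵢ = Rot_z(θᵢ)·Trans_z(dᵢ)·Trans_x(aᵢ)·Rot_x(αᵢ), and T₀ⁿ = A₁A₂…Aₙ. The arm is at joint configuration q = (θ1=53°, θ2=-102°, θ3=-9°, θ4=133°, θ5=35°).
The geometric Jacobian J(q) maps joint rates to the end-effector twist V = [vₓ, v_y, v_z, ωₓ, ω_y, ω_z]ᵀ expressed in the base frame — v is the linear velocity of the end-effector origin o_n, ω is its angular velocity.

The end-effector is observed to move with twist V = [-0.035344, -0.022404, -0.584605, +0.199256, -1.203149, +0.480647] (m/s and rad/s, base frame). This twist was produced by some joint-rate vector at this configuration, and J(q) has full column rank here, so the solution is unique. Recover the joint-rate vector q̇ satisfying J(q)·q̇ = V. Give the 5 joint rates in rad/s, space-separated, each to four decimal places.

-0.2380 0.5270 -0.4720 -0.5000 0.6370

o_n = [-0.1900, 0.7355, -0.2042]
J₁: ẑ×o_n = [-0.7355, -0.1900, 0.0000], ω = ẑ
J2: z=[0.7986, -0.6018, 0.0000] o=[0.2347, 0.3115, 0.0000] → [0.1229, 0.1631, 0.0830, 0.7986, -0.6018, 0.0000]
J3: z=[0.5887, 0.7812, -0.2079] o=[0.2147, 0.2849, -0.1565] → [0.0564, 0.1122, 0.5814, 0.5887, 0.7812, -0.2079]
J4: z=[0.5887, 0.7812, -0.2079] o=[0.2153, 0.1610, -0.6202] → [0.4444, -0.1606, 0.6549, 0.5887, 0.7812, -0.2079]
J5: z=[0.5503, -0.1989, 0.8109] o=[0.0485, 0.7248, -0.3688] → [-0.0413, -0.2840, -0.0416, 0.5503, -0.1989, 0.8109]
q̇ = J⁺·V = [-0.2380, 0.5270, -0.4720, -0.5000, 0.6370]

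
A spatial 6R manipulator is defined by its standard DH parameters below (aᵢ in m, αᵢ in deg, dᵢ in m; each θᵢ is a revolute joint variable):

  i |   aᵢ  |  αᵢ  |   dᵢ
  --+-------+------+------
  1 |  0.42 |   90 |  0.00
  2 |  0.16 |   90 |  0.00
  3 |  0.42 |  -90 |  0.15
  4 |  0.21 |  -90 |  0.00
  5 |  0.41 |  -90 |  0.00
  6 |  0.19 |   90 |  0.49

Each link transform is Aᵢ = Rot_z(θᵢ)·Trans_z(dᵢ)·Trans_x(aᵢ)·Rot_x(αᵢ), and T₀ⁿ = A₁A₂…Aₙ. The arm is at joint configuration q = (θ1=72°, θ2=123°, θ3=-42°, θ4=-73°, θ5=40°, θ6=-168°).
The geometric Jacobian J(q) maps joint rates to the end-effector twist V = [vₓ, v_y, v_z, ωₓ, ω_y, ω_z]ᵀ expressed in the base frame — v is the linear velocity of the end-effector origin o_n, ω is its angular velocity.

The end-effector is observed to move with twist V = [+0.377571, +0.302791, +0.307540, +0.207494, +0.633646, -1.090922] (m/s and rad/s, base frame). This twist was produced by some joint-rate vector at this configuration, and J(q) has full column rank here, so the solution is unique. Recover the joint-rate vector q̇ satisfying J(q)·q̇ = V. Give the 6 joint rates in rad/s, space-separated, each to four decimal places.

-0.6460 0.3520 0.3100 -0.6520 -0.3010 0.1320

o_n = [-0.5168, 0.6922, 0.2503]
J₁: ẑ×o_n = [-0.6922, -0.5168, 0.0000], ω = ẑ
J2: z=[0.9511, -0.3090, 0.0000] o=[0.1298, 0.3994, 0.0000] → [-0.0774, -0.2381, 0.0786, 0.9511, -0.3090, 0.0000]
J3: z=[0.2592, 0.7976, 0.5446] o=[0.1029, 0.3166, 0.1342] → [-0.1119, -0.3676, 0.5916, 0.2592, 0.7976, 0.5446]
J4: z=[0.5942, -0.5762, 0.5612] o=[-0.1781, 0.3614, 0.4776] → [-0.0547, -0.0550, 0.0014, 0.5942, -0.5762, 0.5612]
J5: z=[-0.8040, -0.4036, 0.4368] o=[-0.1728, 0.5106, 0.6253] → [0.0720, -0.4517, -0.2848, -0.8040, -0.4036, 0.4368]
J6: z=[-0.4714, -0.0154, -0.8818] o=[-0.3215, 0.8857, 0.6982] → [-0.1637, -0.0389, 0.0882, -0.4714, -0.0154, -0.8818]
q̇ = J⁺·V = [-0.6460, 0.3520, 0.3100, -0.6520, -0.3010, 0.1320]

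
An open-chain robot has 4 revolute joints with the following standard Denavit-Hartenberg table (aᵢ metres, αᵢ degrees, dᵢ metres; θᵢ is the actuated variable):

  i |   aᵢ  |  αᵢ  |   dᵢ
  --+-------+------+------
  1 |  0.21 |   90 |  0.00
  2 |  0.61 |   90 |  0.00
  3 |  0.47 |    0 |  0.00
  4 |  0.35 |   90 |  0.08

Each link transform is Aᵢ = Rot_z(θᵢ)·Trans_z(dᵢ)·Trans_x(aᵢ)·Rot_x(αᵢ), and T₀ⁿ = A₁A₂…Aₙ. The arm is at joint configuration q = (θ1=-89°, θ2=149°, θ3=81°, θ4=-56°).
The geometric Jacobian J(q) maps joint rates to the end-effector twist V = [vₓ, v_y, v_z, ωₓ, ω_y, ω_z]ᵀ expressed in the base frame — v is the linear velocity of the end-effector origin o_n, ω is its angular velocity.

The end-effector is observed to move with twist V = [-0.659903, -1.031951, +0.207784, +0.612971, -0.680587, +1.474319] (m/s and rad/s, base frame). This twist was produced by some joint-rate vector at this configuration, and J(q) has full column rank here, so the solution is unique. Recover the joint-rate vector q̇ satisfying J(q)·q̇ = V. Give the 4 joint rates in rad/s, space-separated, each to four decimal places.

o_n = [-0.6226, 0.5958, 0.5840]
J₁: ẑ×o_n = [-0.5958, -0.6226, 0.0000], ω = ẑ
J2: z=[-0.9998, -0.0175, 0.0000] o=[0.0037, -0.2100, 0.0000] → [-0.0102, 0.5839, -0.8166, -0.9998, -0.0175, 0.0000]
J3: z=[0.0090, -0.5150, 0.8572] o=[-0.0055, 0.3128, 0.3142] → [-0.3815, -0.5314, -0.3153, 0.0090, -0.5150, 0.8572]
J4: z=[0.0090, -0.5150, 0.8572] o=[-0.4707, 0.3677, 0.3520] → [-0.3149, -0.1323, -0.0762, 0.0090, -0.5150, 0.8572]
q̇ = J⁺·V = [0.3240, -0.6010, 0.7560, 0.5860]

0.3240 -0.6010 0.7560 0.5860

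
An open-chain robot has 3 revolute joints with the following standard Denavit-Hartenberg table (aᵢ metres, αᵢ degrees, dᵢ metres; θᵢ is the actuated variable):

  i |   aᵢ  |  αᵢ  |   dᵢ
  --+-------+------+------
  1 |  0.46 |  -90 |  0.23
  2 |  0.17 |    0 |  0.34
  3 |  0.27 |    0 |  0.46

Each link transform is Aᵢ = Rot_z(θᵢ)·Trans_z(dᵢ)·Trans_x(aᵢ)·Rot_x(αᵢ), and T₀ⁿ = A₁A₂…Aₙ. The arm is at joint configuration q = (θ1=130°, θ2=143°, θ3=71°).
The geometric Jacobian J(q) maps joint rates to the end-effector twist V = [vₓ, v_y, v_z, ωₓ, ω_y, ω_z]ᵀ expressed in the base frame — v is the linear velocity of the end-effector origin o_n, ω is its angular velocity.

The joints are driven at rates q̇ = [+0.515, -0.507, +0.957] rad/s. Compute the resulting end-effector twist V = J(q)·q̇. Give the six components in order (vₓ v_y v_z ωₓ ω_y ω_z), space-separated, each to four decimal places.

o_n = [-0.6774, -0.4373, 0.2787]
J₁: ẑ×o_n = [0.4373, -0.6774, 0.0000], ω = ẑ
J2: z=[-0.7660, -0.6428, 0.0000] o=[-0.2957, 0.3524, 0.2300] → [-0.0313, 0.0373, 0.3596, -0.7660, -0.6428, 0.0000]
J3: z=[-0.7660, -0.6428, 0.0000] o=[-0.4689, 0.0298, 0.1277] → [-0.0970, 0.1157, 0.2238, -0.7660, -0.6428, 0.0000]
V = J·q̇ = [0.1482, -0.2571, 0.0319, -0.3447, -0.2893, 0.5150]

0.1482 -0.2571 0.0319 -0.3447 -0.2893 0.5150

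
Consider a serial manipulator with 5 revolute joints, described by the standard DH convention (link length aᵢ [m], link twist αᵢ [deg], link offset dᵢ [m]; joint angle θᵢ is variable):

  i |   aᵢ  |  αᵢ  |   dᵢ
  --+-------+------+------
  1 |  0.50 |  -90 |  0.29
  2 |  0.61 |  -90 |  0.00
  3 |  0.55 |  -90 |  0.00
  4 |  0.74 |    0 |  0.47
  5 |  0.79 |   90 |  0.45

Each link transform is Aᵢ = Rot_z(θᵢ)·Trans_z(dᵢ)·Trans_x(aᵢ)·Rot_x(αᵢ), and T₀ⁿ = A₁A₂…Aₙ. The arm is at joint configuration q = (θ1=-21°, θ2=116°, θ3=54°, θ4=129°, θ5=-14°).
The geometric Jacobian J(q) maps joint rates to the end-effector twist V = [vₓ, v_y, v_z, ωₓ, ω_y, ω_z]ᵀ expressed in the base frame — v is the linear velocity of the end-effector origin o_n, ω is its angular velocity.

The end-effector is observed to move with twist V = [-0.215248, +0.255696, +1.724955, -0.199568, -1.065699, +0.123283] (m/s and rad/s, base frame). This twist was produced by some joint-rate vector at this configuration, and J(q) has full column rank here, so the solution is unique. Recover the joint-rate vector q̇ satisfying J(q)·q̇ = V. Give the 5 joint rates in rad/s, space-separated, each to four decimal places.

-0.4420 -0.6350 0.0720 0.9900 -0.2560

o_n = [1.5437, -0.9555, -0.0234]
J₁: ẑ×o_n = [0.9555, 1.5437, -0.0000], ω = ẑ
J2: z=[0.3584, 0.9336, 0.0000] o=[0.4668, -0.1792, 0.2900] → [-0.2926, 0.1123, -1.2836, 0.3584, 0.9336, 0.0000]
J3: z=[-0.8391, 0.3221, 0.4384] o=[0.2171, -0.0834, -0.2583] → [0.4580, 0.7786, 0.3046, -0.8391, 0.3221, 0.4384]
J4: z=[0.1205, -0.6758, 0.7271] o=[-0.0746, -0.4480, -0.5488] → [0.0140, 1.1134, 1.0326, 0.1205, -0.6758, 0.7271]
J5: z=[0.1205, -0.6758, 0.7271] o=[0.7116, -0.6421, -0.2131] → [0.0997, 0.5822, 0.5246, 0.1205, -0.6758, 0.7271]
q̇ = J⁺·V = [-0.4420, -0.6350, 0.0720, 0.9900, -0.2560]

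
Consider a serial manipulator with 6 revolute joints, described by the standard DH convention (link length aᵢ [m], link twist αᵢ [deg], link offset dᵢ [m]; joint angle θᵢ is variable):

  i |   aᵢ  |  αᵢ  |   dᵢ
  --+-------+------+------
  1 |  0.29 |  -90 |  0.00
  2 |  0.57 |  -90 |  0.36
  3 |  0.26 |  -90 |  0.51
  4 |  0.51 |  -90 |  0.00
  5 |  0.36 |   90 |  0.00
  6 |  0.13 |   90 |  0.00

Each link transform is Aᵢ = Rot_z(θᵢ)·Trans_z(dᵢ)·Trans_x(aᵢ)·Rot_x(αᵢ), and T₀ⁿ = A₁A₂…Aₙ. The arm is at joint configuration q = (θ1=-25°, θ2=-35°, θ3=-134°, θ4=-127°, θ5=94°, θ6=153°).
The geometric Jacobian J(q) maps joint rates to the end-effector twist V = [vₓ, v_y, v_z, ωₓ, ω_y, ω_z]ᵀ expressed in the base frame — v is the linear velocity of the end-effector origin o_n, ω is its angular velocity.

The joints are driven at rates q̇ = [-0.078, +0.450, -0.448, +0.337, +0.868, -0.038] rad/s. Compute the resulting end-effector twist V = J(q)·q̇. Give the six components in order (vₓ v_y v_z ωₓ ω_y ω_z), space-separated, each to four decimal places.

-0.3183 0.1879 -0.3810 0.3426 1.1654 -0.2593

o_n = [1.1226, -0.3046, -0.5471]
J₁: ẑ×o_n = [0.3046, 1.1226, -0.0000], ω = ẑ
J2: z=[0.4226, 0.9063, 0.0000] o=[0.2628, -0.1226, 0.0000] → [-0.4958, 0.2312, -0.8562, 0.4226, 0.9063, 0.0000]
J3: z=[0.5198, -0.2424, -0.8192] o=[0.8381, 0.0064, 0.3269] → [-0.0429, 0.2214, -0.0927, 0.5198, -0.2424, -0.8192]
J4: z=[0.8276, 0.3805, 0.4126] o=[1.0482, 0.1148, -0.1944] → [0.0388, 0.3226, -0.3754, 0.8276, 0.3805, 0.4126]
J5: z=[0.1438, 0.5668, -0.8112] o=[1.3249, -0.2579, -0.4058] → [-0.1181, 0.1845, 0.1080, 0.1438, 0.5668, -0.8112]
J6: z=[0.4835, -0.7554, -0.4422] o=[1.0141, -0.3762, -0.5435] → [0.0343, -0.0463, 0.1165, 0.4835, -0.7554, -0.4422]
V = J·q̇ = [-0.3183, 0.1879, -0.3810, 0.3426, 1.1654, -0.2593]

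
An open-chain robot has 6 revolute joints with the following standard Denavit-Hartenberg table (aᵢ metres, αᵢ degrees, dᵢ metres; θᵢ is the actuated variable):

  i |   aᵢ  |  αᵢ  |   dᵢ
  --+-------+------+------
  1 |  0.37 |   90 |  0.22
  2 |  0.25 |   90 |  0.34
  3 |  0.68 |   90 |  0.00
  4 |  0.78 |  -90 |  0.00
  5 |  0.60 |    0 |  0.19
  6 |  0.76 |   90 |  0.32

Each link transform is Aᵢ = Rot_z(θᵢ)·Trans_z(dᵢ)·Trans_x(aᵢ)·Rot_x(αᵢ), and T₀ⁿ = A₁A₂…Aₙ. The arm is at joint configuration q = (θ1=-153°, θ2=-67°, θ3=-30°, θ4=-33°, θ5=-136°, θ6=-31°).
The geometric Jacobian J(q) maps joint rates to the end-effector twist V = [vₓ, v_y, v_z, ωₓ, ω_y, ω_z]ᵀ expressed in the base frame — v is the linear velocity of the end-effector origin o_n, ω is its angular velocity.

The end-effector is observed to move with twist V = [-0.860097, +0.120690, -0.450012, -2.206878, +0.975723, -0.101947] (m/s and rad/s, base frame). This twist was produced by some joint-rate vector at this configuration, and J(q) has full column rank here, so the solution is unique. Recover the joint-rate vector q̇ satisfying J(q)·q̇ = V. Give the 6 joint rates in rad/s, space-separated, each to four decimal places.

-0.7650 0.8060 -0.8210 -0.9150 -0.5500 -0.4520

o_n = [0.2414, -0.4196, -0.4915]
J₁: ẑ×o_n = [0.4196, 0.2414, -0.0000], ω = ẑ
J2: z=[-0.4540, 0.8910, 0.0000] o=[-0.3297, -0.1680, 0.2200] → [-0.6340, -0.3230, -0.3946, -0.4540, 0.8910, 0.0000]
J3: z=[0.8202, 0.4179, -0.3907] o=[-0.5711, 0.0906, -0.0101] → [-0.4005, 0.0774, -0.7580, 0.8202, 0.4179, -0.3907]
J4: z=[0.5672, -0.6829, 0.4603] o=[-0.6217, -0.3168, -0.5522] → [0.0059, 0.3629, 0.5312, 0.5672, -0.6829, 0.4603]
J5: z=[0.6473, 0.0242, -0.7619] o=[-1.0189, -0.8862, -0.9077] → [0.3656, -1.2296, 0.2716, 0.6473, 0.0242, -0.7619]
J6: z=[0.6473, 0.0242, -0.7619] o=[-0.4397, -0.8512, -0.6639] → [0.3330, -0.6305, 0.2629, 0.6473, 0.0242, -0.7619]
q̇ = J⁺·V = [-0.7650, 0.8060, -0.8210, -0.9150, -0.5500, -0.4520]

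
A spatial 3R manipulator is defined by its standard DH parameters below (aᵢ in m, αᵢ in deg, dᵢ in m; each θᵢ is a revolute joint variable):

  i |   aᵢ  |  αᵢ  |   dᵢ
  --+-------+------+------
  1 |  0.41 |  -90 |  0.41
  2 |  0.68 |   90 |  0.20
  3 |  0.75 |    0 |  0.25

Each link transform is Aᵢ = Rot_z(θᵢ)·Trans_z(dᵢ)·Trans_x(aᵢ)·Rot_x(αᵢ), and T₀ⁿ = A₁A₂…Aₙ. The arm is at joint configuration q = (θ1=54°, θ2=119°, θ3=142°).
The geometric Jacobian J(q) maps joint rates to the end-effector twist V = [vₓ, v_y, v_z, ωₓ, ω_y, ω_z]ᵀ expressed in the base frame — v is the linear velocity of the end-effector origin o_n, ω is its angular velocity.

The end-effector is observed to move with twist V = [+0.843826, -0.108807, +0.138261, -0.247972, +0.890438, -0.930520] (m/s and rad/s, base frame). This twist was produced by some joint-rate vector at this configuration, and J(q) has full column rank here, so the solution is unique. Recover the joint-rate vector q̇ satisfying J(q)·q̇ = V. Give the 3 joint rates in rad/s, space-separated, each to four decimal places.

-0.6120 0.7240 0.6570

o_n = [-0.1912, 0.8627, 0.2110]
J₁: ẑ×o_n = [-0.8627, -0.1912, 0.0000], ω = ẑ
J2: z=[-0.8090, 0.5878, 0.0000] o=[0.2410, 0.3317, 0.4100] → [-0.1170, -0.1610, -0.1755, -0.8090, 0.5878, 0.0000]
J3: z=[0.5141, 0.7076, -0.4848] o=[-0.1146, 0.1825, -0.1847] → [0.6097, -0.1663, 0.4039, 0.5141, 0.7076, -0.4848]
q̇ = J⁺·V = [-0.6120, 0.7240, 0.6570]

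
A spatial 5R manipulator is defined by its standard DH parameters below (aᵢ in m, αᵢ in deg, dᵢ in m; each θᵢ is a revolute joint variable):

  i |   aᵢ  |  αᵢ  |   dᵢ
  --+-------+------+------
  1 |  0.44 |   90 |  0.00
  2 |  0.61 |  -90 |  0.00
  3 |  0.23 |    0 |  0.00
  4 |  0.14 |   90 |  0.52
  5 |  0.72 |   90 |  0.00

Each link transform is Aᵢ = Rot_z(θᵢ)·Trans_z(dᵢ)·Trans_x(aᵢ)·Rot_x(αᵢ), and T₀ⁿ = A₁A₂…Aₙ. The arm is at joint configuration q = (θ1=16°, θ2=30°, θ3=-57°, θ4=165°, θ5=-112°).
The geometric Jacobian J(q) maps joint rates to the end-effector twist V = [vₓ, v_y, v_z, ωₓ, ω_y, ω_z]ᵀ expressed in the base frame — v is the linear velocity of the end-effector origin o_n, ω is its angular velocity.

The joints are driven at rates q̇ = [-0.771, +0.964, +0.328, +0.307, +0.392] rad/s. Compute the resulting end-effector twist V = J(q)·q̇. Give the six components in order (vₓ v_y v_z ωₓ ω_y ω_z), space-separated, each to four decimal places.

-0.2089 -0.6824 0.6572 0.2375 -0.8087 -0.0347

o_n = [1.2265, 0.0227, 0.2599]
J₁: ẑ×o_n = [-0.0227, 1.2265, 0.0000], ω = ẑ
J2: z=[0.2756, -0.9613, 0.0000] o=[0.4230, 0.1213, 0.0000] → [-0.2498, -0.0716, 0.7453, 0.2756, -0.9613, 0.0000]
J3: z=[-0.4806, -0.1378, 0.8660] o=[0.9308, 0.2669, 0.3050] → [0.2177, 0.2344, 0.1581, -0.4806, -0.1378, 0.8660]
J4: z=[-0.4806, -0.1378, 0.8660] o=[1.0882, 0.1114, 0.3676] → [0.0917, 0.0680, 0.0617, -0.4806, -0.1378, 0.8660]
J5: z=[0.7066, 0.5241, 0.4755] o=[0.7656, 0.1574, 0.7963] → [-0.2171, 0.5982, -0.3367, 0.7066, 0.5241, 0.4755]
V = J·q̇ = [-0.2089, -0.6824, 0.6572, 0.2375, -0.8087, -0.0347]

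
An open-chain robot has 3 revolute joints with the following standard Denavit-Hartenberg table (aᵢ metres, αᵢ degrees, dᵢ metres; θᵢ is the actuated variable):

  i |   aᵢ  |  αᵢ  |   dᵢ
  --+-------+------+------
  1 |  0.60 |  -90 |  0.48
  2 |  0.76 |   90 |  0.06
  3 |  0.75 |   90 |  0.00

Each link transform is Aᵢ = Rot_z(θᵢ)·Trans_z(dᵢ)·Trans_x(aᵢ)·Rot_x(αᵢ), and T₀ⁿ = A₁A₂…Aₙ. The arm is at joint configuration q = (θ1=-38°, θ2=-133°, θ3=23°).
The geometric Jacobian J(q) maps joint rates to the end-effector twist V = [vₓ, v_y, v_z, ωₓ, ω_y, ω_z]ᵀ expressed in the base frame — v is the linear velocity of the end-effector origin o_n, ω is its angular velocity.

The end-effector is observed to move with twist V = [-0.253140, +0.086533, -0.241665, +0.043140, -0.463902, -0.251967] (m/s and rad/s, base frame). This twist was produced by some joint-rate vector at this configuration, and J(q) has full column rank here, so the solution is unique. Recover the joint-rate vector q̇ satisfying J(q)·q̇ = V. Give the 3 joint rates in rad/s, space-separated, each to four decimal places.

-0.5500 -0.3390 -0.4370

o_n = [-0.0893, 0.5178, 1.5407]
J₁: ẑ×o_n = [-0.5178, -0.0893, 0.0000], ω = ẑ
J2: z=[0.6157, 0.7880, 0.0000] o=[0.4728, -0.3694, 0.4800] → [0.8359, -0.6531, 0.9892, 0.6157, 0.7880, 0.0000]
J3: z=[-0.5763, 0.4503, -0.6820] o=[0.1013, -0.0030, 1.0358] → [0.5825, 0.4210, -0.2143, -0.5763, 0.4503, -0.6820]
q̇ = J⁺·V = [-0.5500, -0.3390, -0.4370]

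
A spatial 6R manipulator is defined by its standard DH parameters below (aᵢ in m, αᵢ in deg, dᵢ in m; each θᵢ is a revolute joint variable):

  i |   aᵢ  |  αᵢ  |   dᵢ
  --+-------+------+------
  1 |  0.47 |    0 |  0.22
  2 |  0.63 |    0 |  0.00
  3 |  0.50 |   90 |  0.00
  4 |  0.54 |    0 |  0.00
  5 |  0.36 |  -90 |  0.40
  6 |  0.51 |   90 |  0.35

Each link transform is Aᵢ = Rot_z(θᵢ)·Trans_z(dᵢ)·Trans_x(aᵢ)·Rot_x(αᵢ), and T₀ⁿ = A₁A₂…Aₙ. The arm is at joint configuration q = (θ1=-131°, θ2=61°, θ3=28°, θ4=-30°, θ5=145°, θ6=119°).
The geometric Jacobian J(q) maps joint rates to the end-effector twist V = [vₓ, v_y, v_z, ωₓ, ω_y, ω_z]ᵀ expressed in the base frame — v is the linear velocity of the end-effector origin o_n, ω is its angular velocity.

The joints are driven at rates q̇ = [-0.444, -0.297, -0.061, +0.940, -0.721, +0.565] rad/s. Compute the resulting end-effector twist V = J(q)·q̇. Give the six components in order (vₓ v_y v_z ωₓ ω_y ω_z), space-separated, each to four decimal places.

-0.7105 -0.7584 0.1313 -0.5271 0.1799 -1.0408

o_n = [0.3859, -1.3158, -0.0957]
J₁: ẑ×o_n = [1.3158, 0.3859, -0.0000], ω = ẑ
J2: z=[0.0000, 0.0000, 1.0000] o=[-0.3083, -0.3547, 0.2200] → [0.9611, 0.6943, -0.0000, 0.0000, 0.0000, 1.0000]
J3: z=[0.0000, 0.0000, 1.0000] o=[-0.0929, -0.9467, 0.2200] → [0.3691, 0.4788, -0.0000, 0.0000, 0.0000, 1.0000]
J4: z=[-0.6691, -0.7431, 0.0000] o=[0.2787, -1.2813, 0.2200] → [0.2346, -0.2113, 0.1028, -0.6691, -0.7431, 0.0000]
J5: z=[-0.6691, -0.7431, 0.0000] o=[0.6262, -1.5942, -0.0500] → [0.0340, -0.0306, -0.3649, -0.6691, -0.7431, 0.0000]
J6: z=[-0.6735, 0.6064, -0.4226] o=[0.2455, -1.7897, 0.2763] → [-0.0254, -0.3099, -0.4043, -0.6735, 0.6064, -0.4226]
V = J·q̇ = [-0.7105, -0.7584, 0.1313, -0.5271, 0.1799, -1.0408]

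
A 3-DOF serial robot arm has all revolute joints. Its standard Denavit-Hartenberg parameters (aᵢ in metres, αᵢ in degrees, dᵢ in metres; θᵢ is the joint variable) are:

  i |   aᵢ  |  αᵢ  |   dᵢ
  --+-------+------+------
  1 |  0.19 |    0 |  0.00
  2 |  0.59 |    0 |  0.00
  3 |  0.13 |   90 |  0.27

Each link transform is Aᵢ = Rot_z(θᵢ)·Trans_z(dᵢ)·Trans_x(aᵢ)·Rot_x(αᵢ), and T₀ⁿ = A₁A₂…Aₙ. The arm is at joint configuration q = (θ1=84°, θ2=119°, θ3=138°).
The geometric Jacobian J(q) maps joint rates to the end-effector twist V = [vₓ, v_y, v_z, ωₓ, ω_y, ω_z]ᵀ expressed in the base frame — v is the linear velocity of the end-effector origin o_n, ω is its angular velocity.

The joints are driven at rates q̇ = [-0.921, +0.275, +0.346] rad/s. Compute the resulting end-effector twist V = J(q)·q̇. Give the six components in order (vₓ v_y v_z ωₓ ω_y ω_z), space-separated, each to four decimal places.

o_n = [-0.4003, -0.0839, 0.2700]
J₁: ẑ×o_n = [0.0839, -0.4003, 0.0000], ω = ẑ
J2: z=[0.0000, 0.0000, 1.0000] o=[0.0199, 0.1890, 0.0000] → [0.2729, -0.4202, 0.0000, 0.0000, 0.0000, 1.0000]
J3: z=[0.0000, 0.0000, 1.0000] o=[-0.5232, -0.0416, 0.0000] → [0.0423, 0.1229, -0.0000, 0.0000, 0.0000, 1.0000]
V = J·q̇ = [0.0124, 0.2957, 0.0000, 0.0000, 0.0000, -0.3000]

0.0124 0.2957 0.0000 0.0000 0.0000 -0.3000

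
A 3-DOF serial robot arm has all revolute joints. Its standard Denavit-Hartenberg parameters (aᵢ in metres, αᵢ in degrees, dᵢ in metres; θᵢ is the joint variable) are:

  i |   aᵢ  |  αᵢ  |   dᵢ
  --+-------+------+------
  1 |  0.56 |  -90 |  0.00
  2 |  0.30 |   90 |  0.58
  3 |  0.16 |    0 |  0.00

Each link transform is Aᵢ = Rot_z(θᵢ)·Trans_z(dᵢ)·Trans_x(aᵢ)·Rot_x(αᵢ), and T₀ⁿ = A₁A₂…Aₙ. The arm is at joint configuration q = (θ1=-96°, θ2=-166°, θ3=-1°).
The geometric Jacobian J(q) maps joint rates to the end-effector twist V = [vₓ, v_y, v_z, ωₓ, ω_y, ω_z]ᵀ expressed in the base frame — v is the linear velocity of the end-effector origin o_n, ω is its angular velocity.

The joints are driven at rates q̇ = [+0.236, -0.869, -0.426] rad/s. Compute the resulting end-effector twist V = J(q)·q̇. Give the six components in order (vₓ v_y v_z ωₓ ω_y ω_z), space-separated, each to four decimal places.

-0.0169 0.2348 -0.3881 -0.8750 -0.0117 0.6493

o_n = [0.5622, -0.1734, 0.1113]
J₁: ẑ×o_n = [0.1734, 0.5622, -0.0000], ω = ẑ
J2: z=[0.9945, -0.1045, 0.0000] o=[-0.0585, -0.5569, 0.0000] → [-0.0116, -0.1107, 0.4463, 0.9945, -0.1045, 0.0000]
J3: z=[0.0253, 0.2406, -0.9703] o=[0.5487, -0.3281, 0.0726] → [0.1594, -0.0140, 0.0007, 0.0253, 0.2406, -0.9703]
V = J·q̇ = [-0.0169, 0.2348, -0.3881, -0.8750, -0.0117, 0.6493]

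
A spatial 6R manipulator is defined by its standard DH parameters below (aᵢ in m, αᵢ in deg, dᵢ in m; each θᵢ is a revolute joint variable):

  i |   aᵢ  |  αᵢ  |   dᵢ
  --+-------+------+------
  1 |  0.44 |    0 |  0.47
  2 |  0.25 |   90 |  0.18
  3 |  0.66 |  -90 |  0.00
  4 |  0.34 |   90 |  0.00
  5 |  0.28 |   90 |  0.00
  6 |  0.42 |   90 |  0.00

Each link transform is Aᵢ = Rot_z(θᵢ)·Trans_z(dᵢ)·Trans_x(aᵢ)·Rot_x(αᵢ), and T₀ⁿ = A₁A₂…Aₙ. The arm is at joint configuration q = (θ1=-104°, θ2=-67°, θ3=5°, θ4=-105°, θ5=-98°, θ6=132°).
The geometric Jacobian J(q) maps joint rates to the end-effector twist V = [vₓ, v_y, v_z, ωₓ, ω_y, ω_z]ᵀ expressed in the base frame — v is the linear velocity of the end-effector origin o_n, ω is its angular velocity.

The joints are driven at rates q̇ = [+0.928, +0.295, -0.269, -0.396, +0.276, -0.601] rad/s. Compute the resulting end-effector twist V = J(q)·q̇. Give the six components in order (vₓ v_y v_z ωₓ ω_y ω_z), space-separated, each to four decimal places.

o_n = [-0.6582, -0.2635, 0.6746]
J₁: ẑ×o_n = [0.2635, -0.6582, 0.0000], ω = ẑ
J2: z=[0.0000, 0.0000, 1.0000] o=[-0.1064, -0.4269, 0.4700] → [-0.1635, -0.5517, 0.0000, 0.0000, 0.0000, 1.0000]
J3: z=[-0.1564, 0.9877, 0.0000] o=[-0.3534, -0.4660, 0.6500] → [0.0243, 0.0038, 0.2694, -0.1564, 0.9877, 0.0000]
J4: z=[0.0861, 0.0136, 0.9962] o=[-1.0028, -0.5689, 0.7075] → [-0.3047, 0.3461, 0.0216, 0.0861, 0.0136, 0.9962]
J5: z=[0.9909, -0.1051, -0.0842] o=[-0.9676, -0.2308, 0.6999] → [-0.0001, -0.0010, 0.0002, 0.9909, -0.1051, -0.0842]
J6: z=[-0.0906, -0.9828, 0.1610] o=[-0.9955, -0.2733, 0.4245] → [-0.2474, 0.0769, 0.3306, -0.0906, -0.9828, 0.1610]
V = J·q̇ = [0.4590, -0.9582, -0.2796, 0.3359, 0.2906, 0.7085]

0.4590 -0.9582 -0.2796 0.3359 0.2906 0.7085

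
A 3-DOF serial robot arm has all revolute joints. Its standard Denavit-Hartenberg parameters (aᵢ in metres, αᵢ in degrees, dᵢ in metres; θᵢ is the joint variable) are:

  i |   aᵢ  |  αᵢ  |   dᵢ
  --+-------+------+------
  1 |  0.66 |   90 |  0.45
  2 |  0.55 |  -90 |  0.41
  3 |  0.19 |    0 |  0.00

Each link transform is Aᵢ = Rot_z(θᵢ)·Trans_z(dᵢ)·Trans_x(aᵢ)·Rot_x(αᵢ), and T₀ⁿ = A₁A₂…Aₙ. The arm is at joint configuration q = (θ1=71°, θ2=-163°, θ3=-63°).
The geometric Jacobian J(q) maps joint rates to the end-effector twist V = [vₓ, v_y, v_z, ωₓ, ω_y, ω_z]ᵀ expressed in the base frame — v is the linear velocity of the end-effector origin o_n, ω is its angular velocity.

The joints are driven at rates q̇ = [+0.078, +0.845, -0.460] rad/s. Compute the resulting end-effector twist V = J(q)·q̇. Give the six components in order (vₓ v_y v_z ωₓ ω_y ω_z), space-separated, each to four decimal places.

0.1238 0.2502 -0.4914 0.7552 -0.4023 0.5179

o_n = [0.5645, -0.1399, 0.2640]
J₁: ẑ×o_n = [0.1399, 0.5645, -0.0000], ω = ẑ
J2: z=[0.9455, -0.3256, 0.0000] o=[0.2149, 0.6240, 0.4500] → [0.0606, 0.1759, -0.6085, 0.9455, -0.3256, 0.0000]
J3: z=[0.0952, 0.2764, -0.9563] o=[0.4313, -0.0068, 0.2892] → [-0.1343, -0.1250, -0.0495, 0.0952, 0.2764, -0.9563]
V = J·q̇ = [0.1238, 0.2502, -0.4914, 0.7552, -0.4023, 0.5179]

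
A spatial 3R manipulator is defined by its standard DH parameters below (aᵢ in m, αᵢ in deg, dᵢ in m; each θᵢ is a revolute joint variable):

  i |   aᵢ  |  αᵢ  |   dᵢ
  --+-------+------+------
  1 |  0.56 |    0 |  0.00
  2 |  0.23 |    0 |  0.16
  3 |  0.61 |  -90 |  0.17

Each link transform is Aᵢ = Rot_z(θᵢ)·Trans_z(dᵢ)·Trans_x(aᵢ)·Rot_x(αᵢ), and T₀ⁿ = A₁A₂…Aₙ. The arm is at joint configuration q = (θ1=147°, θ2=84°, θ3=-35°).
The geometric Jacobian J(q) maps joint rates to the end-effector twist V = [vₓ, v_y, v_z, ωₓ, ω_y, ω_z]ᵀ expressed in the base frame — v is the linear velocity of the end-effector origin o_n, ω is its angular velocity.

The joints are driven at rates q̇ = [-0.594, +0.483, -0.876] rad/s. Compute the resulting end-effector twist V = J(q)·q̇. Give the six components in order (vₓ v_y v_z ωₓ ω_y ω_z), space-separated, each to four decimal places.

o_n = [-1.2008, -0.0419, 0.3300]
J₁: ẑ×o_n = [0.0419, -1.2008, 0.0000], ω = ẑ
J2: z=[0.0000, 0.0000, 1.0000] o=[-0.4697, 0.3050, 0.0000] → [0.3469, -0.7311, 0.0000, 0.0000, 0.0000, 1.0000]
J3: z=[0.0000, 0.0000, 1.0000] o=[-0.6144, 0.1263, 0.1600] → [0.1681, -0.5864, 0.0000, 0.0000, 0.0000, 1.0000]
V = J·q̇ = [-0.0046, 0.8738, 0.0000, 0.0000, 0.0000, -0.9870]

-0.0046 0.8738 0.0000 0.0000 0.0000 -0.9870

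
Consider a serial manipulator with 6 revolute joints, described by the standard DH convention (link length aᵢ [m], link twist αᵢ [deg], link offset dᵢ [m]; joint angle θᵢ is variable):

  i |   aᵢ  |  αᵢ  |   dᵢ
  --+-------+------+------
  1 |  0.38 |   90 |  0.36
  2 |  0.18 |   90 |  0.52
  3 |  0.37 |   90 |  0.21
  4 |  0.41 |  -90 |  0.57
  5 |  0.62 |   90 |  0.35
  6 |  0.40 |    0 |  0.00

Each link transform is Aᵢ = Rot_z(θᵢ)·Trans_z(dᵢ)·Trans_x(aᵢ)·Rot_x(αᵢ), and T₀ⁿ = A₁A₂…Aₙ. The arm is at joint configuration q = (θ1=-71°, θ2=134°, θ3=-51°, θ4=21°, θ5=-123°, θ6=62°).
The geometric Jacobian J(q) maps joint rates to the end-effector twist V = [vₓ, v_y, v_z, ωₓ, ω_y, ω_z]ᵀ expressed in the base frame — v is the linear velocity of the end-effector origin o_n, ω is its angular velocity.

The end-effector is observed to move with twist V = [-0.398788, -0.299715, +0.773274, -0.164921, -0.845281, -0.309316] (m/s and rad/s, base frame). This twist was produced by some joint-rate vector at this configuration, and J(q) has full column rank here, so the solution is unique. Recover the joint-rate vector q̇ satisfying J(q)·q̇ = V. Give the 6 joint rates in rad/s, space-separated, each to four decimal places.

-0.6590 0.6540 0.2040 0.2100 0.5350 -0.2520

o_n = [0.8066, -1.3136, 0.4273]
J₁: ẑ×o_n = [1.3136, 0.8066, -0.0000], ω = ẑ
J2: z=[-0.9455, -0.3256, 0.0000] o=[0.1237, -0.3593, 0.3600] → [-0.0219, 0.0636, 1.1246, -0.9455, -0.3256, 0.0000]
J3: z=[0.2342, -0.6801, 0.6947] o=[-0.4087, -0.4104, 0.4895] → [0.6697, 0.8588, 0.6151, 0.2342, -0.6801, 0.6947]
J4: z=[0.7708, -0.3056, -0.5590] o=[-0.1403, -0.3066, 0.8029] → [-0.4482, -0.2399, -0.4868, 0.7708, -0.3056, -0.5590]
J5: z=[0.0063, -0.8738, 0.4863] o=[0.5603, -0.3257, 0.7596] → [0.7707, 0.1219, 0.2090, 0.0063, -0.8738, 0.4863]
J6: z=[-0.9541, -0.1509, -0.2588] o=[0.7482, -0.9181, 0.4123] → [-0.1046, -0.0008, 0.3861, -0.9541, -0.1509, -0.2588]
q̇ = J⁺·V = [-0.6590, 0.6540, 0.2040, 0.2100, 0.5350, -0.2520]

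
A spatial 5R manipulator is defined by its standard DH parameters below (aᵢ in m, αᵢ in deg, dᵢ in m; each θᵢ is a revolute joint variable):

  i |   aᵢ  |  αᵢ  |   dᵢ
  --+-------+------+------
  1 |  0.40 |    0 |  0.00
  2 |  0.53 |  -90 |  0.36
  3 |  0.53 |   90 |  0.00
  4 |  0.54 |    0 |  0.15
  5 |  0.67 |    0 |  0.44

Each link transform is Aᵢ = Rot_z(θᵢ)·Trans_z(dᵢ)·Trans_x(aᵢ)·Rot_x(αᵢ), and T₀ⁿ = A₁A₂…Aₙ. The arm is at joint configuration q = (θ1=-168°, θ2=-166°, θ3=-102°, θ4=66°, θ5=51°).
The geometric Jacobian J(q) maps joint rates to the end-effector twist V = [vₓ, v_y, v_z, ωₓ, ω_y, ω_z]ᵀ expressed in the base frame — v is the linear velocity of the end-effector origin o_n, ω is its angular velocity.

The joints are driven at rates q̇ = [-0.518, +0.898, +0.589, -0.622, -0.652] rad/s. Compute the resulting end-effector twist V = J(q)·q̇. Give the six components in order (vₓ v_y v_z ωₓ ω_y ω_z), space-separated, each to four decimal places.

o_n = [-0.9948, 0.8355, 0.6731]
J₁: ẑ×o_n = [-0.8355, -0.9948, 0.0000], ω = ẑ
J2: z=[0.0000, 0.0000, 1.0000] o=[-0.3913, -0.0832, 0.0000] → [-0.9187, -0.6035, 0.0000, 0.0000, 0.0000, 1.0000]
J3: z=[-0.4384, 0.8988, 0.0000] o=[0.0851, 0.1492, 0.3600] → [0.2814, 0.1372, 0.6697, -0.4384, 0.8988, 0.0000]
J4: z=[-0.8792, -0.4288, -0.2079] o=[-0.0139, 0.1009, 0.8784] → [0.2408, 0.0234, -1.0665, -0.8792, -0.4288, -0.2079]
J5: z=[-0.8792, -0.4288, -0.2079] o=[-0.4031, 0.4599, 1.0621] → [0.2449, -0.2190, -0.5839, -0.8792, -0.4288, -0.2079]
V = J·q̇ = [-0.5359, 0.1824, 1.4385, 0.8618, 1.0757, 0.6449]

-0.5359 0.1824 1.4385 0.8618 1.0757 0.6449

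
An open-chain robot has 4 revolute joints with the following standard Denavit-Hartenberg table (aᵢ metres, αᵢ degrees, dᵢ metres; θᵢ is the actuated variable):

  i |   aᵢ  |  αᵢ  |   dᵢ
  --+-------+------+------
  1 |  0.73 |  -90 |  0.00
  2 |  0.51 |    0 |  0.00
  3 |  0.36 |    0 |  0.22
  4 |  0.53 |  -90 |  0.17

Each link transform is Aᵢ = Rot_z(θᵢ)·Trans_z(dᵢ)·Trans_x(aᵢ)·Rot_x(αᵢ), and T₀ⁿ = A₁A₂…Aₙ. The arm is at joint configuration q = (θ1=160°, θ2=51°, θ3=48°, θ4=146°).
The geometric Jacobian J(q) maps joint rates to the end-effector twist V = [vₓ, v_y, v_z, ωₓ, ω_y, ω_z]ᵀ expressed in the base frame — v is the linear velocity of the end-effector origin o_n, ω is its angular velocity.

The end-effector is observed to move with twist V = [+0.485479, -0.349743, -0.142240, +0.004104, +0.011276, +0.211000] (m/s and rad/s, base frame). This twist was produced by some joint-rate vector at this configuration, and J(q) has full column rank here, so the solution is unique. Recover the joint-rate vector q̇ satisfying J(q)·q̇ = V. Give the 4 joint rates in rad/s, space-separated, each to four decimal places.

0.2110 0.5650 0.1770 -0.7540

o_n = [-0.8576, -0.1029, -0.2716]
J₁: ẑ×o_n = [0.1029, -0.8576, 0.0000], ω = ẑ
J2: z=[-0.3420, -0.9397, 0.0000] o=[-0.6860, 0.2497, 0.0000] → [0.2552, -0.0929, -0.0406, -0.3420, -0.9397, 0.0000]
J3: z=[-0.3420, -0.9397, 0.0000] o=[-0.9876, 0.3594, -0.3963] → [-0.1173, 0.0427, 0.2803, -0.3420, -0.9397, 0.0000]
J4: z=[-0.3420, -0.9397, 0.0000] o=[-1.0099, 0.1335, -0.7519] → [-0.4514, 0.1643, 0.2240, -0.3420, -0.9397, 0.0000]
q̇ = J⁺·V = [0.2110, 0.5650, 0.1770, -0.7540]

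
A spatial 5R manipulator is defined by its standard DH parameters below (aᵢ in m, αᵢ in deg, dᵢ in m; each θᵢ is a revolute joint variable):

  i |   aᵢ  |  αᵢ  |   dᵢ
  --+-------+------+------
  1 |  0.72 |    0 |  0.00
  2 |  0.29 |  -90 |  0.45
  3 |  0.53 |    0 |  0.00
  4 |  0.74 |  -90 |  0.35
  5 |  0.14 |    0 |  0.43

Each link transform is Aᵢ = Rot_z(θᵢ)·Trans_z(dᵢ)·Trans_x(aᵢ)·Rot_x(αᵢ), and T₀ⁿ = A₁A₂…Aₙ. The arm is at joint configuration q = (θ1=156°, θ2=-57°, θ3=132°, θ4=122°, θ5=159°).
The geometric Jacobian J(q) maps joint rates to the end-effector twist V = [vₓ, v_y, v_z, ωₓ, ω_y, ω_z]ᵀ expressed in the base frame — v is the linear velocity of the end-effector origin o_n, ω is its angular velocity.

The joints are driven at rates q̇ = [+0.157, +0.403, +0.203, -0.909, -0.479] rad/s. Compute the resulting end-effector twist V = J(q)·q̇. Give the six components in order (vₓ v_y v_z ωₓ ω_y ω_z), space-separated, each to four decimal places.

0.0335 -0.8517 0.2683 0.7693 -0.3443 0.4280

o_n = [-0.9822, 0.4245, 0.7604]
J₁: ẑ×o_n = [-0.4245, -0.9822, 0.0000], ω = ẑ
J2: z=[0.0000, 0.0000, 1.0000] o=[-0.6578, 0.2929, 0.0000] → [-0.1316, -0.3244, 0.0000, 0.0000, 0.0000, 1.0000]
J3: z=[-0.9877, -0.1564, 0.0000] o=[-0.7031, 0.5793, 0.4500] → [-0.0485, 0.3065, 0.1092, -0.9877, -0.1564, 0.0000]
J4: z=[-0.9877, -0.1564, 0.0000] o=[-0.6476, 0.2290, 0.0561] → [-0.1102, 0.6955, -0.2454, -0.9877, -0.1564, 0.0000]
J5: z=[-0.1504, 0.9494, 0.2756] o=[-0.9614, -0.0272, 0.7675] → [-0.1313, -0.0068, -0.0482, -0.1504, 0.9494, 0.2756]
V = J·q̇ = [0.0335, -0.8517, 0.2683, 0.7693, -0.3443, 0.4280]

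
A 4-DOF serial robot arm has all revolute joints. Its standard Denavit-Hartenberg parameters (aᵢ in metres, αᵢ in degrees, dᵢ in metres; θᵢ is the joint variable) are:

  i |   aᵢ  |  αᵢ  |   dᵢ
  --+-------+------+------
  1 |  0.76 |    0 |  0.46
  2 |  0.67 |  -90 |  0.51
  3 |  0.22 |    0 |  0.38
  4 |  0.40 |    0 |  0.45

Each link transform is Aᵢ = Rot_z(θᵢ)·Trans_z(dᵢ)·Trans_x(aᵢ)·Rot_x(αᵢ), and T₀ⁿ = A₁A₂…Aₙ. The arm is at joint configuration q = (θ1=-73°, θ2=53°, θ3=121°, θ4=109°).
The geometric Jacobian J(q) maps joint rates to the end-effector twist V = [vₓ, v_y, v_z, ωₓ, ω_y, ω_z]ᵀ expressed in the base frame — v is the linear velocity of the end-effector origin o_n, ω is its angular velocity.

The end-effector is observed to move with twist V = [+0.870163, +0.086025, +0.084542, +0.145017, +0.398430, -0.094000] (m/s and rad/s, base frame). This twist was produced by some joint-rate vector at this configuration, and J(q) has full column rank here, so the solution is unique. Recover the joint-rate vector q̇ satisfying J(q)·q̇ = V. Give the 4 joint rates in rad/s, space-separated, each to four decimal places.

o_n = [0.7876, -0.0493, 1.0878]
J₁: ẑ×o_n = [0.0493, 0.7876, -0.0000], ω = ẑ
J2: z=[0.0000, 0.0000, 1.0000] o=[0.2222, -0.7268, 0.4600] → [-0.6775, 0.5654, 0.0000, 0.0000, 0.0000, 1.0000]
J3: z=[0.3420, 0.9397, 0.0000] o=[0.8518, -0.9559, 0.9700] → [0.1107, -0.0403, 0.3704, 0.3420, 0.9397, 0.0000]
J4: z=[0.3420, 0.9397, 0.0000] o=[0.8753, -0.5601, 0.7814] → [0.2879, -0.1048, 0.2571, 0.3420, 0.9397, 0.0000]
q̇ = J⁺·V = [0.8890, -0.9830, -0.2160, 0.6400]

0.8890 -0.9830 -0.2160 0.6400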